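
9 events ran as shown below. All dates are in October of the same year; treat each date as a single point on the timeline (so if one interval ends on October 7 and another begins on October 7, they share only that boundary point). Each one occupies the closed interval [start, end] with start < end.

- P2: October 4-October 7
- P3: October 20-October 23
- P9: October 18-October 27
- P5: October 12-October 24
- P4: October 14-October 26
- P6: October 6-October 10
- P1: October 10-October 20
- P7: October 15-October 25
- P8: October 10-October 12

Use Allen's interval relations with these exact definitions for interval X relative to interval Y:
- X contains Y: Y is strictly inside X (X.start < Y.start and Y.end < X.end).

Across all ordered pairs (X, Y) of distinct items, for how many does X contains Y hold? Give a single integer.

5

Checking all 72 ordered pairs for relation 'contains'; matching pairs in alphabetical order:
(P4, P3): P4 contains P3 ✓
(P4, P7): P4 contains P7 ✓
(P5, P3): P5 contains P3 ✓
(P7, P3): P7 contains P3 ✓
(P9, P3): P9 contains P3 ✓
Count: 5.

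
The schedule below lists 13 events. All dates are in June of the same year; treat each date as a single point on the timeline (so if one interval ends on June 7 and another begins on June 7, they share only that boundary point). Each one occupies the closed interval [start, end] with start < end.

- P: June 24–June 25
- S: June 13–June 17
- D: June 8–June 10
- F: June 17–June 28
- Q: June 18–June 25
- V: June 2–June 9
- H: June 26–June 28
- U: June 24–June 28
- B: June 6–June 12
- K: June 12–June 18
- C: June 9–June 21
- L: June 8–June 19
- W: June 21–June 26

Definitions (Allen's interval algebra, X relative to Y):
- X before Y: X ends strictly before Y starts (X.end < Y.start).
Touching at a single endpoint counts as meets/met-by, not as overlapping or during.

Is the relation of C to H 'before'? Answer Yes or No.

Yes

C = [June 9, June 21], H = [June 26, June 28].
Actual relation of C to H: before.
Asked whether 'before' holds → Yes.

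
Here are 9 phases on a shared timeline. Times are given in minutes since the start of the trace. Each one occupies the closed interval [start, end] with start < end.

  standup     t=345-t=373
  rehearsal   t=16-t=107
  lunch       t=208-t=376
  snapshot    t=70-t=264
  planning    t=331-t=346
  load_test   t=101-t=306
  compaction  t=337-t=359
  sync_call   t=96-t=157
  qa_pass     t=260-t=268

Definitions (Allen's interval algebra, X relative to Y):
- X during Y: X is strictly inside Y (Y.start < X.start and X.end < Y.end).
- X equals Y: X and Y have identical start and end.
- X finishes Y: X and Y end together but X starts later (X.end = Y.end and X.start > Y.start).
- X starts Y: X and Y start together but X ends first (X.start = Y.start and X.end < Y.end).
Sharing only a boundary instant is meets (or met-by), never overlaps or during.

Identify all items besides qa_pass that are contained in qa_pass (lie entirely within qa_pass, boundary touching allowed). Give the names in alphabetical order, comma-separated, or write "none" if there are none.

Target qa_pass = [t=260, t=268].
compaction [t=337, t=359] → after → no.
load_test [t=101, t=306] → contains → no.
lunch [t=208, t=376] → contains → no.
planning [t=331, t=346] → after → no.
rehearsal [t=16, t=107] → before → no.
snapshot [t=70, t=264] → overlaps → no.
standup [t=345, t=373] → after → no.
sync_call [t=96, t=157] → before → no.
Result: none.

none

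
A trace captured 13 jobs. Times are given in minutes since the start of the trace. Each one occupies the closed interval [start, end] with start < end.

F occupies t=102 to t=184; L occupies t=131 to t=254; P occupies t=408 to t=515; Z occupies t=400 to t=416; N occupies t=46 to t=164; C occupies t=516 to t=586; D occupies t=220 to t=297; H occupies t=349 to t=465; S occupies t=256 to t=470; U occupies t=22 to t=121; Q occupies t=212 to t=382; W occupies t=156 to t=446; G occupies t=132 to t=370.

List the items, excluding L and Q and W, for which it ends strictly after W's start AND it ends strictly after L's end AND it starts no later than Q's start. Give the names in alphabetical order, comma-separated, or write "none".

Conditions: its end is strictly after W's start (X.end > t=156) AND its end is strictly after L's end (X.end > t=254) AND its start is no later than Q's start (X.start <= t=212).
C: end t=586 > t=156? ✓; end t=586 > t=254? ✓; start t=516 <= t=212? ✗ → no.
D: end t=297 > t=156? ✓; end t=297 > t=254? ✓; start t=220 <= t=212? ✗ → no.
F: end t=184 > t=156? ✓; end t=184 > t=254? ✗; start t=102 <= t=212? ✓ → no.
G: end t=370 > t=156? ✓; end t=370 > t=254? ✓; start t=132 <= t=212? ✓ → yes.
H: end t=465 > t=156? ✓; end t=465 > t=254? ✓; start t=349 <= t=212? ✗ → no.
N: end t=164 > t=156? ✓; end t=164 > t=254? ✗; start t=46 <= t=212? ✓ → no.
P: end t=515 > t=156? ✓; end t=515 > t=254? ✓; start t=408 <= t=212? ✗ → no.
S: end t=470 > t=156? ✓; end t=470 > t=254? ✓; start t=256 <= t=212? ✗ → no.
U: end t=121 > t=156? ✗; end t=121 > t=254? ✗; start t=22 <= t=212? ✓ → no.
Z: end t=416 > t=156? ✓; end t=416 > t=254? ✓; start t=400 <= t=212? ✗ → no.
Result: G.

G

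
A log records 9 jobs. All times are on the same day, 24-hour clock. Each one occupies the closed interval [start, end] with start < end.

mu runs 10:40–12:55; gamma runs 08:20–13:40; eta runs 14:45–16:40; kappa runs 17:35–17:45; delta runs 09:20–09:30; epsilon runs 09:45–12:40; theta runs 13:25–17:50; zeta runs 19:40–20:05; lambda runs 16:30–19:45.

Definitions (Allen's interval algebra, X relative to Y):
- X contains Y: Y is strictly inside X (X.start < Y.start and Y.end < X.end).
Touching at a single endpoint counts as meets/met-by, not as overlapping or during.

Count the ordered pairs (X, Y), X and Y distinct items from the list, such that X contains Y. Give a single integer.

Checking all 72 ordered pairs for relation 'contains'; matching pairs in alphabetical order:
(gamma, delta): gamma contains delta ✓
(gamma, epsilon): gamma contains epsilon ✓
(gamma, mu): gamma contains mu ✓
(lambda, kappa): lambda contains kappa ✓
(theta, eta): theta contains eta ✓
(theta, kappa): theta contains kappa ✓
Count: 6.

6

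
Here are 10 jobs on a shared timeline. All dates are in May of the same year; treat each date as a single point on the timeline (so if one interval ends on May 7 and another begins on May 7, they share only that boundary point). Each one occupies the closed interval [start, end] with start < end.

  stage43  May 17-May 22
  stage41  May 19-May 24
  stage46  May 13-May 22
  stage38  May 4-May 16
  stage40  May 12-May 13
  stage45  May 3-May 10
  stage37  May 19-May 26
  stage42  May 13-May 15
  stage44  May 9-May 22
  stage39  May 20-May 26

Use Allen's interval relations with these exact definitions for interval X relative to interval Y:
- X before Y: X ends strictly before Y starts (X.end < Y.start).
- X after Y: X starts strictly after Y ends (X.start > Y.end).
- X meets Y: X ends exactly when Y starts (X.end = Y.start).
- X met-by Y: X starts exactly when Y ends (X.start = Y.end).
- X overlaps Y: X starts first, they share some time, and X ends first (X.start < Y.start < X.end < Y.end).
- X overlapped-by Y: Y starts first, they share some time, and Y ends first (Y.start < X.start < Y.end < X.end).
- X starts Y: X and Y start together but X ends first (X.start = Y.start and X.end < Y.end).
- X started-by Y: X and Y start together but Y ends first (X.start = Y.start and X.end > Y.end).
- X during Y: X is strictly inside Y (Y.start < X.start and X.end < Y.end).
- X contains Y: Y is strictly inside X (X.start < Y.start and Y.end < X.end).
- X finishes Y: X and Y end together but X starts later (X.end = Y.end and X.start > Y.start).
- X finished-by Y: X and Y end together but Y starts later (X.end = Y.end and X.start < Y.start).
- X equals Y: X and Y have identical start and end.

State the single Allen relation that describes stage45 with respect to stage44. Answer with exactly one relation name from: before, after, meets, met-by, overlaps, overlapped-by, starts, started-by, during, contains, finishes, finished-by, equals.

overlaps

stage45 = [May 3, May 10]; stage44 = [May 9, May 22].
Compare endpoints: stage45.start < stage44.start, stage45.start < stage44.end, stage45.end > stage44.start, stage45.end < stage44.end.
That pattern is 'overlaps'.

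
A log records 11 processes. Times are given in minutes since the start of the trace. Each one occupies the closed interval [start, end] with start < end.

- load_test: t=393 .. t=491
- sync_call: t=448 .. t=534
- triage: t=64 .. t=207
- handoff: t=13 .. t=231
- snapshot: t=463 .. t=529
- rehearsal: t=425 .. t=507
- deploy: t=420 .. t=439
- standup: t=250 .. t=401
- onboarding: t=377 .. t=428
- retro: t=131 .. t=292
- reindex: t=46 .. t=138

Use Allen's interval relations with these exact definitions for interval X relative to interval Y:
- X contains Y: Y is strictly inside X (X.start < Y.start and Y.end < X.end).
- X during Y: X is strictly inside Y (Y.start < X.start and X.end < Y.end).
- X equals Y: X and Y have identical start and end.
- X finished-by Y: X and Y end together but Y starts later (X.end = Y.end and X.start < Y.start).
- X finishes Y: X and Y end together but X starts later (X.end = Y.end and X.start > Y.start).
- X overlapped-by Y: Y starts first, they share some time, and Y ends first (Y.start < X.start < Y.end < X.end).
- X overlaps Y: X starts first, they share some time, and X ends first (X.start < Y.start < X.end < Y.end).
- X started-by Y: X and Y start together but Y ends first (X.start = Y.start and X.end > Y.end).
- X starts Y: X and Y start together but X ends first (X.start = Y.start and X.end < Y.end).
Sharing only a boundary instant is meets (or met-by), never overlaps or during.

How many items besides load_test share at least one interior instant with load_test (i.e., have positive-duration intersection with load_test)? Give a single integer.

6

Target load_test = [t=393, t=491].
deploy [t=420, t=439] → during → counts.
handoff [t=13, t=231] → before → no.
onboarding [t=377, t=428] → overlaps → counts.
rehearsal [t=425, t=507] → overlapped-by → counts.
reindex [t=46, t=138] → before → no.
retro [t=131, t=292] → before → no.
snapshot [t=463, t=529] → overlapped-by → counts.
standup [t=250, t=401] → overlaps → counts.
sync_call [t=448, t=534] → overlapped-by → counts.
triage [t=64, t=207] → before → no.
Total: 6.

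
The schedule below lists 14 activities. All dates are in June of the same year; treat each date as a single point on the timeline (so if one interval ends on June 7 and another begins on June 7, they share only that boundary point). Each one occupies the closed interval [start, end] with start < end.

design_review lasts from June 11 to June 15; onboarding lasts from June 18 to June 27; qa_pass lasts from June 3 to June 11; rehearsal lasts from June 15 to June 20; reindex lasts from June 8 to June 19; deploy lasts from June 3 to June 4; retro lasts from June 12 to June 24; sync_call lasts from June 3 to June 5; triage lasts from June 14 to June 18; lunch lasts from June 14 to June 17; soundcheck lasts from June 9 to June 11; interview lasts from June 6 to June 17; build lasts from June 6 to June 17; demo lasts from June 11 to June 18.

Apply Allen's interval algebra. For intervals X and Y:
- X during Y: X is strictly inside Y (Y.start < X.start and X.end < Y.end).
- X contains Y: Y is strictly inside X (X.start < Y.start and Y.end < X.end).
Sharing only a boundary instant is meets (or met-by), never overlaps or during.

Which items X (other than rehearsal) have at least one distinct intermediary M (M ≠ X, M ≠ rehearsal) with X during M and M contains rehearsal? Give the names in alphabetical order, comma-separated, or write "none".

Target rehearsal = [June 15, June 20].
Intermediaries M with M contains rehearsal: retro.
Via retro — items with X during retro: lunch, triage.
Union: lunch, triage.

lunch, triage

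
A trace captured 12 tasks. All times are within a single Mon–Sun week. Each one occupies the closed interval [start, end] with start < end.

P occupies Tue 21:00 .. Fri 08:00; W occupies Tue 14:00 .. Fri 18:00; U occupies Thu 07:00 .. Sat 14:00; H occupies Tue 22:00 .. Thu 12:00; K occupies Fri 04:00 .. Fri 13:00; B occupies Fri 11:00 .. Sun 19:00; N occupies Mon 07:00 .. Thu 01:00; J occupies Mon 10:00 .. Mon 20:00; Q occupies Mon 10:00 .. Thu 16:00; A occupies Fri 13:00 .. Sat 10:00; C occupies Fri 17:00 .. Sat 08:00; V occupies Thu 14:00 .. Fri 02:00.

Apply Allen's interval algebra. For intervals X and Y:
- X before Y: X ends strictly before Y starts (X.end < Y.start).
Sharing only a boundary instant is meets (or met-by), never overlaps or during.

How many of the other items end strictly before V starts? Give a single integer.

3

Target V = [Thu 14:00, Fri 02:00].
A [Fri 13:00, Sat 10:00] → after → no.
B [Fri 11:00, Sun 19:00] → after → no.
C [Fri 17:00, Sat 08:00] → after → no.
H [Tue 22:00, Thu 12:00] → before → counts.
J [Mon 10:00, Mon 20:00] → before → counts.
K [Fri 04:00, Fri 13:00] → after → no.
N [Mon 07:00, Thu 01:00] → before → counts.
P [Tue 21:00, Fri 08:00] → contains → no.
Q [Mon 10:00, Thu 16:00] → overlaps → no.
U [Thu 07:00, Sat 14:00] → contains → no.
W [Tue 14:00, Fri 18:00] → contains → no.
Total: 3.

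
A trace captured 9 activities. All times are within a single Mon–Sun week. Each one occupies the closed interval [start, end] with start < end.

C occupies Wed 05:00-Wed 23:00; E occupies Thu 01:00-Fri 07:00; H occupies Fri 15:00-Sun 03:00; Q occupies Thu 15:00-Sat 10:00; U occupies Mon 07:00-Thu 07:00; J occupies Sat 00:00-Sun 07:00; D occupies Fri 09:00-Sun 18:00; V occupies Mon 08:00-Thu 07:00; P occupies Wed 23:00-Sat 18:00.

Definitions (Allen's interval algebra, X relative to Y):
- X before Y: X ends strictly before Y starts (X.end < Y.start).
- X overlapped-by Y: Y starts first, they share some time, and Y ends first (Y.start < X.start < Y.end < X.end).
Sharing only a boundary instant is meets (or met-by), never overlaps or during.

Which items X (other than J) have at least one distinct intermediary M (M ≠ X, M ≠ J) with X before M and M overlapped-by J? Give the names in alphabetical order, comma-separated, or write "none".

Target J = [Sat 00:00, Sun 07:00].
Intermediaries M with M overlapped-by J: none.
Union: none.

none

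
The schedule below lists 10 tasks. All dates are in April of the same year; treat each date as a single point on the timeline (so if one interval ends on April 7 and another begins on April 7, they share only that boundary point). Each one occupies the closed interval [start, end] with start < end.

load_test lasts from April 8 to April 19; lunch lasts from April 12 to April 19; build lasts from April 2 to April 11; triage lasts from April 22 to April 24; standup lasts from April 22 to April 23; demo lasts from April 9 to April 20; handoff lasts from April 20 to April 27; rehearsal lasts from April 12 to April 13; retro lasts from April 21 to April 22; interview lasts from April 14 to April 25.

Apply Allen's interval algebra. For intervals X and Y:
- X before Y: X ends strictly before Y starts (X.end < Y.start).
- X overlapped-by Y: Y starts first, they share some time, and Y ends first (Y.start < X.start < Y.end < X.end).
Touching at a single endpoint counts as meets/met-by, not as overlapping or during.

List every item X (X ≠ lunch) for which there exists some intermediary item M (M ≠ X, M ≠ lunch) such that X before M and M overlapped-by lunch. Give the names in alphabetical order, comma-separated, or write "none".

Target lunch = [April 12, April 19].
Intermediaries M with M overlapped-by lunch: interview.
Via interview — items with X before interview: build, rehearsal.
Union: build, rehearsal.

build, rehearsal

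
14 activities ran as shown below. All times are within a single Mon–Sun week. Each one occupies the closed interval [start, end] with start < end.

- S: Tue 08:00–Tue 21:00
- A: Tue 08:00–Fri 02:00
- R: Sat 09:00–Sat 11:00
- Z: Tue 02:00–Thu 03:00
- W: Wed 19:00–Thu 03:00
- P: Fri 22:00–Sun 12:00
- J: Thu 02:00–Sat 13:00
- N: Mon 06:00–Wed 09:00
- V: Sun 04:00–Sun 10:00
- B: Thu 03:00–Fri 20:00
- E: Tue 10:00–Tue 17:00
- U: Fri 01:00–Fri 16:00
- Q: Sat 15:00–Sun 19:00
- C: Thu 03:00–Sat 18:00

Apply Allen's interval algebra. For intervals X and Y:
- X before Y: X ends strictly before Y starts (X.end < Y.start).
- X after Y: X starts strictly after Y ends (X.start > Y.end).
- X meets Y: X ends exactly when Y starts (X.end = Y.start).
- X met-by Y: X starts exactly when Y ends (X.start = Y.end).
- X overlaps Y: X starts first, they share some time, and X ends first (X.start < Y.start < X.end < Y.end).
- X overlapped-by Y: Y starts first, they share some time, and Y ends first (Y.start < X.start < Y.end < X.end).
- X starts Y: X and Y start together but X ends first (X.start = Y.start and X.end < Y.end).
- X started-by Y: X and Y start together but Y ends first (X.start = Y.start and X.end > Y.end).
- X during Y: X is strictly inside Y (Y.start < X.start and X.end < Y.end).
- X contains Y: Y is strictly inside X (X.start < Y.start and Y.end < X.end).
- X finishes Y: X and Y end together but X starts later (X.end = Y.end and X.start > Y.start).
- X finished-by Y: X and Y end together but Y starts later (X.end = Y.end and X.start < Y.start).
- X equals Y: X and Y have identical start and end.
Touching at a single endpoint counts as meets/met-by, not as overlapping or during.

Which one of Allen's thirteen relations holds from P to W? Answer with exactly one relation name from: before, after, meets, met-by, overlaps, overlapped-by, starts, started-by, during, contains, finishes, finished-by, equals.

P = [Fri 22:00, Sun 12:00]; W = [Wed 19:00, Thu 03:00].
Compare endpoints: P.start > W.start, P.start > W.end, P.end > W.start, P.end > W.end.
That pattern is 'after'.

after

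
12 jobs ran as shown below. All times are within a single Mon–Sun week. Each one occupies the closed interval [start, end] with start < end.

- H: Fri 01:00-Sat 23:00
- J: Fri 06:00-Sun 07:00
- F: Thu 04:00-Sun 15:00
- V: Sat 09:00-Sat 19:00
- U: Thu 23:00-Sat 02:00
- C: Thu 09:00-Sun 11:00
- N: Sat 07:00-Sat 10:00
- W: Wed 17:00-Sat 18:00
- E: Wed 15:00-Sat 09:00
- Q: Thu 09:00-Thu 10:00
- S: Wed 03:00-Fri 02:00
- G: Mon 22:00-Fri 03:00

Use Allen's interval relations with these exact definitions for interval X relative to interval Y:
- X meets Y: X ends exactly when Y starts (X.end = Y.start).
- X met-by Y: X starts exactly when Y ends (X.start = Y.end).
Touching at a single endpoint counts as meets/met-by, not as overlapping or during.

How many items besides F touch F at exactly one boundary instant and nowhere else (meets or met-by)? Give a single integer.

Target F = [Thu 04:00, Sun 15:00].
C [Thu 09:00, Sun 11:00] → during → no.
E [Wed 15:00, Sat 09:00] → overlaps → no.
G [Mon 22:00, Fri 03:00] → overlaps → no.
H [Fri 01:00, Sat 23:00] → during → no.
J [Fri 06:00, Sun 07:00] → during → no.
N [Sat 07:00, Sat 10:00] → during → no.
Q [Thu 09:00, Thu 10:00] → during → no.
S [Wed 03:00, Fri 02:00] → overlaps → no.
U [Thu 23:00, Sat 02:00] → during → no.
V [Sat 09:00, Sat 19:00] → during → no.
W [Wed 17:00, Sat 18:00] → overlaps → no.
Total: 0.

0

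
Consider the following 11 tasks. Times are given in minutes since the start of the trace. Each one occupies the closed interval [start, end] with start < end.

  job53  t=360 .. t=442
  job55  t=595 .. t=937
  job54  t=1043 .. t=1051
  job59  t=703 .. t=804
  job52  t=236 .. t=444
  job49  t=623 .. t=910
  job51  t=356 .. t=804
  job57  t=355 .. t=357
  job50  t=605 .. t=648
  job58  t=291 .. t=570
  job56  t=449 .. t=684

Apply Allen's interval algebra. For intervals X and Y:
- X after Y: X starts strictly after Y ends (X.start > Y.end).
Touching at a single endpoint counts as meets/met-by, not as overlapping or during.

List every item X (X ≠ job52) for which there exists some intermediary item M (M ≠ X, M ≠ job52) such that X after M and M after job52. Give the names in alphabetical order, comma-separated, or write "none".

Target job52 = [t=236, t=444].
Intermediaries M with M after job52: job49, job50, job54, job55, job56, job59.
Via job49 — items with X after job49: job54.
Via job50 — items with X after job50: job54, job59.
Via job54 — items with X after job54: none.
Via job55 — items with X after job55: job54.
Via job56 — items with X after job56: job54, job59.
Via job59 — items with X after job59: job54.
Union: job54, job59.

job54, job59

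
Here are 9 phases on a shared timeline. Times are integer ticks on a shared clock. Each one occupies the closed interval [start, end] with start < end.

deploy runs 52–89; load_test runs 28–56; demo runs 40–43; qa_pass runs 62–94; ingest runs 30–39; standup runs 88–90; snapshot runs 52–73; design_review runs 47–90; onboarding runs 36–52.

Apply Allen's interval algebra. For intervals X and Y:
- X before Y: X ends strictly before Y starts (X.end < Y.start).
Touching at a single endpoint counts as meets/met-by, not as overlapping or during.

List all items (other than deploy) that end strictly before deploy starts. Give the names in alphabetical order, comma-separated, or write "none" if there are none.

Target deploy = [52, 89].
demo [40, 43] → before → yes.
design_review [47, 90] → contains → no.
ingest [30, 39] → before → yes.
load_test [28, 56] → overlaps → no.
onboarding [36, 52] → meets → no.
qa_pass [62, 94] → overlapped-by → no.
snapshot [52, 73] → starts → no.
standup [88, 90] → overlapped-by → no.
Result: demo, ingest.

demo, ingest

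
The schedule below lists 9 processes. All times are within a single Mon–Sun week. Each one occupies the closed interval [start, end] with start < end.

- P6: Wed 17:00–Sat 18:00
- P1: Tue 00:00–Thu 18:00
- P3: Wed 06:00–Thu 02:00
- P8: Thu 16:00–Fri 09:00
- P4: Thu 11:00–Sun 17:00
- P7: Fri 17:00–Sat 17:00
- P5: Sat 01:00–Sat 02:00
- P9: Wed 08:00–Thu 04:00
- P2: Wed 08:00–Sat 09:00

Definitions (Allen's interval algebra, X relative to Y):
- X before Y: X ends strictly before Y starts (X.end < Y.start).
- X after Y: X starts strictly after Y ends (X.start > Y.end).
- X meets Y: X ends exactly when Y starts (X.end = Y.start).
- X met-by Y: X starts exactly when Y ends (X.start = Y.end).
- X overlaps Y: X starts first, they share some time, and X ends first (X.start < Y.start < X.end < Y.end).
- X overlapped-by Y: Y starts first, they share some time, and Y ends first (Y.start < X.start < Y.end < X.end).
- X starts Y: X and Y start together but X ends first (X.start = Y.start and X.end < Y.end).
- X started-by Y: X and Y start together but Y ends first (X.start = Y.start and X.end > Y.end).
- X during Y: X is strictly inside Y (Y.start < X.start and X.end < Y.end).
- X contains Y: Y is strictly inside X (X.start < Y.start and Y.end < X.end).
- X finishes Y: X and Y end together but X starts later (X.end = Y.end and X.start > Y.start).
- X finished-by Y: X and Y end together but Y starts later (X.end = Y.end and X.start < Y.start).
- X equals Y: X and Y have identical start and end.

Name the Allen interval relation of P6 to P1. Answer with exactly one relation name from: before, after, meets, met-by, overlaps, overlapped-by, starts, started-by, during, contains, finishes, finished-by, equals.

overlapped-by

P6 = [Wed 17:00, Sat 18:00]; P1 = [Tue 00:00, Thu 18:00].
Compare endpoints: P6.start > P1.start, P6.start < P1.end, P6.end > P1.start, P6.end > P1.end.
That pattern is 'overlapped-by'.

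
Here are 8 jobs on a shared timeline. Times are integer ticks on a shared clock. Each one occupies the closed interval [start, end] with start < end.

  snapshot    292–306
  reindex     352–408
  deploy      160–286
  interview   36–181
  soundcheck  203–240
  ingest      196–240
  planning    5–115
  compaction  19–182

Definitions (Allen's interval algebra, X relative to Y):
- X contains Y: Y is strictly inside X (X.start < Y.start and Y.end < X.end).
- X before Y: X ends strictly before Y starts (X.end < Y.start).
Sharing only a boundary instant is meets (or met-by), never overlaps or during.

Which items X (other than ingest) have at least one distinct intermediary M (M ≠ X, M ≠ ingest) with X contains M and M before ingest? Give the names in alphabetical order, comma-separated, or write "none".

Target ingest = [196, 240].
Intermediaries M with M before ingest: compaction, interview, planning.
Via compaction — items with X contains compaction: none.
Via interview — items with X contains interview: compaction.
Via planning — items with X contains planning: none.
Union: compaction.

compaction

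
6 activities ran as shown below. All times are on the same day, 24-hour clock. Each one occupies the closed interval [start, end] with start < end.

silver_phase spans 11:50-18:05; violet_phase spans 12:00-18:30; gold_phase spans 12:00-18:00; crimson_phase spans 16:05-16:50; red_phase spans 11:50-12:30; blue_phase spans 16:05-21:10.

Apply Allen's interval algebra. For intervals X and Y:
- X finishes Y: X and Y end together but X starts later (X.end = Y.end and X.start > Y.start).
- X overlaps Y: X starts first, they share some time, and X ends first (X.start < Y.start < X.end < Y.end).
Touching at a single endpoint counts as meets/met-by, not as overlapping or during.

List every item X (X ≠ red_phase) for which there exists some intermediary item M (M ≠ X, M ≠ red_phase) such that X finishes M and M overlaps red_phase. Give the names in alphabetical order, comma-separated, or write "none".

none

Target red_phase = [11:50, 12:30].
Intermediaries M with M overlaps red_phase: none.
Union: none.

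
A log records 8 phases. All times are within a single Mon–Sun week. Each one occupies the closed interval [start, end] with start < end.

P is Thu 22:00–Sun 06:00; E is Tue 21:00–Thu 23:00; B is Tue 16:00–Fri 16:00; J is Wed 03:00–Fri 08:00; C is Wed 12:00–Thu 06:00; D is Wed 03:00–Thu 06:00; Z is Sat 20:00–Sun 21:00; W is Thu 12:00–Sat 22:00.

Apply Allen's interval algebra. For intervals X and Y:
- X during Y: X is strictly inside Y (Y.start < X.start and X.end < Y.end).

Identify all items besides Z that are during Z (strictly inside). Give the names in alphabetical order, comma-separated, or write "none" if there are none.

none

Target Z = [Sat 20:00, Sun 21:00].
B [Tue 16:00, Fri 16:00] → before → no.
C [Wed 12:00, Thu 06:00] → before → no.
D [Wed 03:00, Thu 06:00] → before → no.
E [Tue 21:00, Thu 23:00] → before → no.
J [Wed 03:00, Fri 08:00] → before → no.
P [Thu 22:00, Sun 06:00] → overlaps → no.
W [Thu 12:00, Sat 22:00] → overlaps → no.
Result: none.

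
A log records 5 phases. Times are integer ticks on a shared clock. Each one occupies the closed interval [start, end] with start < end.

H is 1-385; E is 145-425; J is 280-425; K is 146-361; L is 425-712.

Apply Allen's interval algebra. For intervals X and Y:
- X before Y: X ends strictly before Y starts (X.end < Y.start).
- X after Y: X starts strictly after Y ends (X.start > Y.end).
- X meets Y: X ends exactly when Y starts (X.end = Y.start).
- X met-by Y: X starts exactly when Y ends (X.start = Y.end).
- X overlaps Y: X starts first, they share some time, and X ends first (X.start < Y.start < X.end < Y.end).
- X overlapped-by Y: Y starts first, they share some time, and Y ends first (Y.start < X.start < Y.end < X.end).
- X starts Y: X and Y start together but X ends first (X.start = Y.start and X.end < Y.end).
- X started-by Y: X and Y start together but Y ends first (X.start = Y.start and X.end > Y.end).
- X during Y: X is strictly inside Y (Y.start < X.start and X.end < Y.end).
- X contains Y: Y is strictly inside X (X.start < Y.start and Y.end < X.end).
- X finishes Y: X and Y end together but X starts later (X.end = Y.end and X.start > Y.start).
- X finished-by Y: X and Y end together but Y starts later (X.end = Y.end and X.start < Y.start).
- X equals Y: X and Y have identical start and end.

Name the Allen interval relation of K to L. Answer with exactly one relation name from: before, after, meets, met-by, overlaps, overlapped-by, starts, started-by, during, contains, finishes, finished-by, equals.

before

K = [146, 361]; L = [425, 712].
Compare endpoints: K.start < L.start, K.start < L.end, K.end < L.start, K.end < L.end.
That pattern is 'before'.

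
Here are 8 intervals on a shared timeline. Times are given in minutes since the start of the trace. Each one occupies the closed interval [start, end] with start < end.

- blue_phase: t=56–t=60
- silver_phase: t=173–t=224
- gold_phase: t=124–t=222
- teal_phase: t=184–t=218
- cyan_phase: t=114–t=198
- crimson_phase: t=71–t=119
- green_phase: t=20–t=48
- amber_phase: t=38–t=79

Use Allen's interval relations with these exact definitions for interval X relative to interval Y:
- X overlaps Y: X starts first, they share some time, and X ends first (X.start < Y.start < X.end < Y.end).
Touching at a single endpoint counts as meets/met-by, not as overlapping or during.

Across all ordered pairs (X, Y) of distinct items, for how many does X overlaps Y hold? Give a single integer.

Checking all 56 ordered pairs for relation 'overlaps'; matching pairs in alphabetical order:
(amber_phase, crimson_phase): amber_phase overlaps crimson_phase ✓
(crimson_phase, cyan_phase): crimson_phase overlaps cyan_phase ✓
(cyan_phase, gold_phase): cyan_phase overlaps gold_phase ✓
(cyan_phase, silver_phase): cyan_phase overlaps silver_phase ✓
(cyan_phase, teal_phase): cyan_phase overlaps teal_phase ✓
(gold_phase, silver_phase): gold_phase overlaps silver_phase ✓
(green_phase, amber_phase): green_phase overlaps amber_phase ✓
Count: 7.

7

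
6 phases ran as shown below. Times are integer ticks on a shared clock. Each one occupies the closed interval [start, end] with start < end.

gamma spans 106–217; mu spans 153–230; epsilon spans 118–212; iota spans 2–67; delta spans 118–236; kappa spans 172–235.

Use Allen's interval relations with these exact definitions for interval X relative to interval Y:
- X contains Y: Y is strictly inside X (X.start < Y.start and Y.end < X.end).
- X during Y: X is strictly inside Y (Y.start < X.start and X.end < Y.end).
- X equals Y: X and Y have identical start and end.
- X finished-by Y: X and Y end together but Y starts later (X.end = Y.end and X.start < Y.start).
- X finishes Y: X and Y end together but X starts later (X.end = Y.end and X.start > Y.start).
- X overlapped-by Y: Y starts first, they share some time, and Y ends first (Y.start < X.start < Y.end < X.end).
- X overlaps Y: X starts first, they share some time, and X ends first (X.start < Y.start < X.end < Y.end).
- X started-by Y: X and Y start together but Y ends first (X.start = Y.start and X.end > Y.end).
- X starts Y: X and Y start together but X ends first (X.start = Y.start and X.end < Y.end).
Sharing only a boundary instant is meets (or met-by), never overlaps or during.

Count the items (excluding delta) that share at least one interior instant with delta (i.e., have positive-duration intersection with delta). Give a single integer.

Target delta = [118, 236].
epsilon [118, 212] → starts → counts.
gamma [106, 217] → overlaps → counts.
iota [2, 67] → before → no.
kappa [172, 235] → during → counts.
mu [153, 230] → during → counts.
Total: 4.

4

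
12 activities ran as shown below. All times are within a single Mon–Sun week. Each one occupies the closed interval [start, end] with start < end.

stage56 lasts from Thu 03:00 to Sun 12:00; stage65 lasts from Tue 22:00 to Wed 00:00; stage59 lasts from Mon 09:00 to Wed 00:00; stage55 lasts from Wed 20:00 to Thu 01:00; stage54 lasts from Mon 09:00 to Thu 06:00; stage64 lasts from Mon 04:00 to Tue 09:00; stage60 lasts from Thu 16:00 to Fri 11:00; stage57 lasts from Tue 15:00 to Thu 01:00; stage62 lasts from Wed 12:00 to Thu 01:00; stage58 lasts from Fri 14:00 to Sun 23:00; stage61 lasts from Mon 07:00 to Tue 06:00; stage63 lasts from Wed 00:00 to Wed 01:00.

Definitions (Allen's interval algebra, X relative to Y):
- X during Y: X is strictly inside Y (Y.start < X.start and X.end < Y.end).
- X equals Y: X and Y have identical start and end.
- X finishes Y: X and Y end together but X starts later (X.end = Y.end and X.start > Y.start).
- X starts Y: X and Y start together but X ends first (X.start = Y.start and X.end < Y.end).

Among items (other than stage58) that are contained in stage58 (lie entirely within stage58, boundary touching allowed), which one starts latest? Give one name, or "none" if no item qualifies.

none

Target stage58 = [Fri 14:00, Sun 23:00].
stage54 [Mon 09:00, Thu 06:00] → before → excluded.
stage55 [Wed 20:00, Thu 01:00] → before → excluded.
stage56 [Thu 03:00, Sun 12:00] → overlaps → excluded.
stage57 [Tue 15:00, Thu 01:00] → before → excluded.
stage59 [Mon 09:00, Wed 00:00] → before → excluded.
stage60 [Thu 16:00, Fri 11:00] → before → excluded.
stage61 [Mon 07:00, Tue 06:00] → before → excluded.
stage62 [Wed 12:00, Thu 01:00] → before → excluded.
stage63 [Wed 00:00, Wed 01:00] → before → excluded.
stage64 [Mon 04:00, Tue 09:00] → before → excluded.
stage65 [Tue 22:00, Wed 00:00] → before → excluded.
No candidates → none.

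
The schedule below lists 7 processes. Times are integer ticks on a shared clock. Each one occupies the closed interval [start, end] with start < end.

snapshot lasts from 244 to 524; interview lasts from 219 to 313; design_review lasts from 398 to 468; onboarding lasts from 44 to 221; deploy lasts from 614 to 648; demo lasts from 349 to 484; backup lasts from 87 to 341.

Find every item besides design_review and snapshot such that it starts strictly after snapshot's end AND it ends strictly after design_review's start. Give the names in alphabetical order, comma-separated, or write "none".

Conditions: its start is strictly after snapshot's end (X.start > 524) AND its end is strictly after design_review's start (X.end > 398).
backup: start 87 > 524? ✗; end 341 > 398? ✗ → no.
demo: start 349 > 524? ✗; end 484 > 398? ✓ → no.
deploy: start 614 > 524? ✓; end 648 > 398? ✓ → yes.
interview: start 219 > 524? ✗; end 313 > 398? ✗ → no.
onboarding: start 44 > 524? ✗; end 221 > 398? ✗ → no.
Result: deploy.

deploy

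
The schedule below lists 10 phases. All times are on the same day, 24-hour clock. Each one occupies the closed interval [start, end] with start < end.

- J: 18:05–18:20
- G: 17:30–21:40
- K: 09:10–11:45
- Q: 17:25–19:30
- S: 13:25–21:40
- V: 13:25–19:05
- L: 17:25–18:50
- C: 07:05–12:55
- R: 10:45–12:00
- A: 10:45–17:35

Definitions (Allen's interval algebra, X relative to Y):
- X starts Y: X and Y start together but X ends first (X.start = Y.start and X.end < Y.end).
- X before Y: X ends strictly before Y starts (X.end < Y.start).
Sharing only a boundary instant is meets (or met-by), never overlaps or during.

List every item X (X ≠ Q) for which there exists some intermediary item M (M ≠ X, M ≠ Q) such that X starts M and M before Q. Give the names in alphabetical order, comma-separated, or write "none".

none

Target Q = [17:25, 19:30].
Intermediaries M with M before Q: C, K, R.
Via C — items with X starts C: none.
Via K — items with X starts K: none.
Via R — items with X starts R: none.
Union: none.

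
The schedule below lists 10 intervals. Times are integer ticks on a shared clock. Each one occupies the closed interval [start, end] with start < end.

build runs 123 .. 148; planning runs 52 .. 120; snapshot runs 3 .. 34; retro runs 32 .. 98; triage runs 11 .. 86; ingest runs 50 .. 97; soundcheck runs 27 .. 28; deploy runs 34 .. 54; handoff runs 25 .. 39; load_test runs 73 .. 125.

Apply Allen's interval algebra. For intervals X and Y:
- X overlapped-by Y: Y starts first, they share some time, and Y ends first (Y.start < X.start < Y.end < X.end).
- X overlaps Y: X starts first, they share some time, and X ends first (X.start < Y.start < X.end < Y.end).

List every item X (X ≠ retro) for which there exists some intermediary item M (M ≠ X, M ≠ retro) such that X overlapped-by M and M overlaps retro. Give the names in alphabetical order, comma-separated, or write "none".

deploy, handoff, ingest, load_test, planning, triage

Target retro = [32, 98].
Intermediaries M with M overlaps retro: handoff, snapshot, triage.
Via handoff — items with X overlapped-by handoff: deploy.
Via snapshot — items with X overlapped-by snapshot: handoff, triage.
Via triage — items with X overlapped-by triage: ingest, load_test, planning.
Union: deploy, handoff, ingest, load_test, planning, triage.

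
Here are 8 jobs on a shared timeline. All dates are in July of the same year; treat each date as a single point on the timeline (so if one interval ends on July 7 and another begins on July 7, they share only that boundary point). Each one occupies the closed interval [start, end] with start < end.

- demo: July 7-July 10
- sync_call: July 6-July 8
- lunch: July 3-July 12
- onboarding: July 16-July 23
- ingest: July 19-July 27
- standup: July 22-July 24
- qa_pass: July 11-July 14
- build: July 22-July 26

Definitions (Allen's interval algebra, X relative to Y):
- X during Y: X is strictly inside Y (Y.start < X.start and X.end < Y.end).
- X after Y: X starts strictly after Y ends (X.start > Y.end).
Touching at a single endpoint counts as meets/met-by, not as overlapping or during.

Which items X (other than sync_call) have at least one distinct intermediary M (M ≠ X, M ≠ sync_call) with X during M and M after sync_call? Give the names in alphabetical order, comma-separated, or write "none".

build, standup

Target sync_call = [July 6, July 8].
Intermediaries M with M after sync_call: build, ingest, onboarding, qa_pass, standup.
Via build — items with X during build: none.
Via ingest — items with X during ingest: build, standup.
Via onboarding — items with X during onboarding: none.
Via qa_pass — items with X during qa_pass: none.
Via standup — items with X during standup: none.
Union: build, standup.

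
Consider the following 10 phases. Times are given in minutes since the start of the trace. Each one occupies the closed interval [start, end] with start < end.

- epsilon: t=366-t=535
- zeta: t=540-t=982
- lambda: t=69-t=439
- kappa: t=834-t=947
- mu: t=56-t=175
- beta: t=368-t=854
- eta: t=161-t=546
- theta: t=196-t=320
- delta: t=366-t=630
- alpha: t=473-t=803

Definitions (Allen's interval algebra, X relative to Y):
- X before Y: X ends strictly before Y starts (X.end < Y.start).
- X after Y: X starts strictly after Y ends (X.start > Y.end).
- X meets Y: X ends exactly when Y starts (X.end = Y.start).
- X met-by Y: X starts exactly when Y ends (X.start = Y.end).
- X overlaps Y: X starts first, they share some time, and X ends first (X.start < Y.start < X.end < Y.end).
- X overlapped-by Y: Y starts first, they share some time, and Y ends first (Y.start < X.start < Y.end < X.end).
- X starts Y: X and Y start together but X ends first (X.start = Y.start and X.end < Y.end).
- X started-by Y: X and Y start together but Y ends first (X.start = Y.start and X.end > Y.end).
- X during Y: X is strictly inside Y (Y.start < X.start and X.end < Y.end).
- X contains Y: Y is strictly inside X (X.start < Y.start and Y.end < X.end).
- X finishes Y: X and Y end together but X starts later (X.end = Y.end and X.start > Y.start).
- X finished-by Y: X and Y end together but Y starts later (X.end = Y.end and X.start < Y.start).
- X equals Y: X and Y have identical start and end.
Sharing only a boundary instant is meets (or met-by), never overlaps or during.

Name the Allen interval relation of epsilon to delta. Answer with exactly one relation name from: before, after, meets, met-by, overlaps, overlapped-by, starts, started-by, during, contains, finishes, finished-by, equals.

epsilon = [t=366, t=535]; delta = [t=366, t=630].
Compare endpoints: epsilon.start = delta.start, epsilon.start < delta.end, epsilon.end > delta.start, epsilon.end < delta.end.
That pattern is 'starts'.

starts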